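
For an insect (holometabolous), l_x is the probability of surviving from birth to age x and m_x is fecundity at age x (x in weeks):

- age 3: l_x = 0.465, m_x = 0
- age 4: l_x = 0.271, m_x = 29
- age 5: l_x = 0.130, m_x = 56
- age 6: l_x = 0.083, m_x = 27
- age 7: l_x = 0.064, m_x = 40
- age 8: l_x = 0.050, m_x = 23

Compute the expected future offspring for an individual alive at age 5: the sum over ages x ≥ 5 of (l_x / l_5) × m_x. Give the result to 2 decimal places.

l_5 = 0.130. Conditional survival from age 5 to x is l_x / l_5.
  x=5: (0.130/0.130) × 56 = 56.0000
  x=6: (0.083/0.130) × 27 = 17.2385
  x=7: (0.064/0.130) × 40 = 19.6923
  x=8: (0.050/0.130) × 23 = 8.8462
Sum = 56.0000 + 17.2385 + 19.6923 + 8.8462 = 101.7769

101.78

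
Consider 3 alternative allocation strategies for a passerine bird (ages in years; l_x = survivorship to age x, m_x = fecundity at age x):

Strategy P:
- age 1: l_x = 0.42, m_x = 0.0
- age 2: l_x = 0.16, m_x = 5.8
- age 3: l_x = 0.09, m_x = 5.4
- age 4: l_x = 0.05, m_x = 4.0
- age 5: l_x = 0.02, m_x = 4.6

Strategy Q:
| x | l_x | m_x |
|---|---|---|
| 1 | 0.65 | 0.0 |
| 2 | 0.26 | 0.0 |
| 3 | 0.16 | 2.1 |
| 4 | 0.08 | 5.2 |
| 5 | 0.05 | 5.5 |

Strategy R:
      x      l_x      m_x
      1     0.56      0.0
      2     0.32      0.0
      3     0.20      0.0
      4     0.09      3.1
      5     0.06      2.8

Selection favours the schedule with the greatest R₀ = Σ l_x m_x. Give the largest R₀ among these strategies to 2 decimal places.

1.71

Strategy P: R₀ = 0.42×0.0 + 0.16×5.8 + 0.09×5.4 + 0.05×4.0 + 0.02×4.6 = 1.7060
Strategy Q: R₀ = 0.65×0.0 + 0.26×0.0 + 0.16×2.1 + 0.08×5.2 + 0.05×5.5 = 1.0270
Strategy R: R₀ = 0.56×0.0 + 0.32×0.0 + 0.20×0.0 + 0.09×3.1 + 0.06×2.8 = 0.4470
Highest R₀: strategy P with 1.7060.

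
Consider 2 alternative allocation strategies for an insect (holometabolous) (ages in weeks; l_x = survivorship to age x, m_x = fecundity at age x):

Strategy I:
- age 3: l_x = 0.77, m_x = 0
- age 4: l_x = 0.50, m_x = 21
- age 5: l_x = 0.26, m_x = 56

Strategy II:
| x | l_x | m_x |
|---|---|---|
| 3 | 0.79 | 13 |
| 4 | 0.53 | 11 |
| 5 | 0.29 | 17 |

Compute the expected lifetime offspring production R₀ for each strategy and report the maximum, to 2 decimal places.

Strategy I: R₀ = 0.77×0 + 0.50×21 + 0.26×56 = 25.0600
Strategy II: R₀ = 0.79×13 + 0.53×11 + 0.29×17 = 21.0300
Highest R₀: strategy I with 25.0600.

25.06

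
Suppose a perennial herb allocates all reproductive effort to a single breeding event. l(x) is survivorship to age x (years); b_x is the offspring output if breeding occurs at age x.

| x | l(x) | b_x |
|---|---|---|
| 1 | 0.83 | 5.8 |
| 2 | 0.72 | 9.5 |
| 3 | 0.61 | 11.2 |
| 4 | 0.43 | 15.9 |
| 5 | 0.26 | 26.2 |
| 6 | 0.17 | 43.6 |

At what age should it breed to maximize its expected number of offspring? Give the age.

Expected offspring if breeding at age x = l(x) × b_x:
  age 1: 0.83 × 5.8 = 4.814
  age 2: 0.72 × 9.5 = 6.840
  age 3: 0.61 × 11.2 = 6.832
  age 4: 0.43 × 15.9 = 6.837
  age 5: 0.26 × 26.2 = 6.812
  age 6: 0.17 × 43.6 = 7.412
Maximum at age 6 (7.412).

6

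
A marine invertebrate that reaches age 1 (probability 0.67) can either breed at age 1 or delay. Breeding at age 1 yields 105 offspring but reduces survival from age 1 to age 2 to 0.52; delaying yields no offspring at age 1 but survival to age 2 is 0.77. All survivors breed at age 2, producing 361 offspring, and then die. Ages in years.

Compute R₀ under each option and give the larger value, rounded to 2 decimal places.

breed at age 1: R₀ = 0.67 × (105 + 0.52 × 361) = 0.67 × 292.7200 = 196.1224
delay to age 2: R₀ = 0.67 × (0.77 × 361) = 0.67 × 277.9700 = 186.2399
Higher: breed at age 1 (196.1224).

196.12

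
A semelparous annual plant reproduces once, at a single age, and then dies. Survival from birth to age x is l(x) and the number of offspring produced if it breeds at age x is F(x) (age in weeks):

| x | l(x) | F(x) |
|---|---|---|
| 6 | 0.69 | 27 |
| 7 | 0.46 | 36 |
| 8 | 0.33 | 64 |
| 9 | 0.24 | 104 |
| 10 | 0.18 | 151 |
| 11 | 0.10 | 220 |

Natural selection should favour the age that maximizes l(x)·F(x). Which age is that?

10

Expected offspring if breeding at age x = l(x) × F(x):
  age 6: 0.69 × 27 = 18.630
  age 7: 0.46 × 36 = 16.560
  age 8: 0.33 × 64 = 21.120
  age 9: 0.24 × 104 = 24.960
  age 10: 0.18 × 151 = 27.180
  age 11: 0.10 × 220 = 22.000
Maximum at age 10 (27.180).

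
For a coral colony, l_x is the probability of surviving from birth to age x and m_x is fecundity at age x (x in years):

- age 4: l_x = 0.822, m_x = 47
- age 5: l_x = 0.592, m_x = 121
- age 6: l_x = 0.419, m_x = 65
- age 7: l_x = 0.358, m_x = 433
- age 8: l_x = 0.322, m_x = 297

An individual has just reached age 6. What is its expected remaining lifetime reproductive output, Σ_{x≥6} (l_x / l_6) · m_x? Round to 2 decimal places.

l_6 = 0.419. Conditional survival from age 6 to x is l_x / l_6.
  x=6: (0.419/0.419) × 65 = 65.0000
  x=7: (0.358/0.419) × 433 = 369.9618
  x=8: (0.322/0.419) × 297 = 228.2434
Sum = 65.0000 + 369.9618 + 228.2434 = 663.2053

663.21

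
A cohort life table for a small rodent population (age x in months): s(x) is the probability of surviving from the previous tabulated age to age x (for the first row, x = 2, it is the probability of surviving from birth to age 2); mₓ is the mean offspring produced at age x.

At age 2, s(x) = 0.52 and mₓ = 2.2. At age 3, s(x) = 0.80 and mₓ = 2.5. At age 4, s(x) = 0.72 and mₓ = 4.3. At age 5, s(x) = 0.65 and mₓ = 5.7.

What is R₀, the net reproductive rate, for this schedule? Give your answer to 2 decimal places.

4.58

Survivorship from birth: l_x = s_2·s_3·…·s_x.
  l_2 = 0.52000
  l_3 = 0.41600
  l_4 = 0.29952
  l_5 = 0.19469
R₀ = Σ l_x mₓ:
  age 2: 0.52000 × 2.2 = 1.1440
  age 3: 0.41600 × 2.5 = 1.0400
  age 4: 0.29952 × 4.3 = 1.2879
  age 5: 0.19469 × 5.7 = 1.1097
R₀ = 1.1440 + 1.0400 + 1.2879 + 1.1097 = 4.5817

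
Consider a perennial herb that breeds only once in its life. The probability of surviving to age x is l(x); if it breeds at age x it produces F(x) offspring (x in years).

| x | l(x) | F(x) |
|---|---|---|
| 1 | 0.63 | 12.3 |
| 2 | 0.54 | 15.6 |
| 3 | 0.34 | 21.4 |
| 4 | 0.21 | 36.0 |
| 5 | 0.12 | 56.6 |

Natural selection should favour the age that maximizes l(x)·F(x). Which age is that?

2

Expected offspring if breeding at age x = l(x) × F(x):
  age 1: 0.63 × 12.3 = 7.749
  age 2: 0.54 × 15.6 = 8.424
  age 3: 0.34 × 21.4 = 7.276
  age 4: 0.21 × 36.0 = 7.560
  age 5: 0.12 × 56.6 = 6.792
Maximum at age 2 (8.424).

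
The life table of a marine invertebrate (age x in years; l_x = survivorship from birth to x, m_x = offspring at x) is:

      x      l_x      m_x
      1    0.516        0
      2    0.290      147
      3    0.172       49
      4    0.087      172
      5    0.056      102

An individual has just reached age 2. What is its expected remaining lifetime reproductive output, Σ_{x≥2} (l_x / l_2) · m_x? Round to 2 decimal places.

247.36

l_2 = 0.290. Conditional survival from age 2 to x is l_x / l_2.
  x=2: (0.290/0.290) × 147 = 147.0000
  x=3: (0.172/0.290) × 49 = 29.0621
  x=4: (0.087/0.290) × 172 = 51.6000
  x=5: (0.056/0.290) × 102 = 19.6966
Sum = 147.0000 + 29.0621 + 51.6000 + 19.6966 = 247.3586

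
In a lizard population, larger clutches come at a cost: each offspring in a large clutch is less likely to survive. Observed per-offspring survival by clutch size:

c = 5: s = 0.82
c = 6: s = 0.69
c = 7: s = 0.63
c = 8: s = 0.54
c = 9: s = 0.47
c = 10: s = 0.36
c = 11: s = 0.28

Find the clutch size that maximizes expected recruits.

Expected recruits = c × s(c):
  c=5: 5 × 0.82 = 4.100
  c=6: 6 × 0.69 = 4.140
  c=7: 7 × 0.63 = 4.410
  c=8: 8 × 0.54 = 4.320
  c=9: 9 × 0.47 = 4.230
  c=10: 10 × 0.36 = 3.600
  c=11: 11 × 0.28 = 3.080
Maximum at c = 7 (4.410 recruits).

7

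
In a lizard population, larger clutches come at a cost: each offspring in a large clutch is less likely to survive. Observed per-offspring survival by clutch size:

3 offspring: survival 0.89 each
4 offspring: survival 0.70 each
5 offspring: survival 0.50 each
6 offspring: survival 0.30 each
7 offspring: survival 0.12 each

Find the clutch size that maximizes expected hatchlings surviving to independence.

Expected hatchlings surviving to independence = c × s(c):
  c=3: 3 × 0.89 = 2.670
  c=4: 4 × 0.70 = 2.800
  c=5: 5 × 0.50 = 2.500
  c=6: 6 × 0.30 = 1.800
  c=7: 7 × 0.12 = 0.840
Maximum at c = 4 (2.800 hatchlings surviving to independence).

4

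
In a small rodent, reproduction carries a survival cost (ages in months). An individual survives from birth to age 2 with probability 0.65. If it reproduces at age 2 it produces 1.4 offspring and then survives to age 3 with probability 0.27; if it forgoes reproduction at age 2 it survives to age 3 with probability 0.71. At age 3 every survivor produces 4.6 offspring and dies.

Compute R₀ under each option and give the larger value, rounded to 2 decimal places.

breed at age 2: R₀ = 0.65 × (1.4 + 0.27 × 4.6) = 0.65 × 2.6420 = 1.7173
delay to age 3: R₀ = 0.65 × (0.71 × 4.6) = 0.65 × 3.2660 = 2.1229
Higher: delay to age 3 (2.1229).

2.12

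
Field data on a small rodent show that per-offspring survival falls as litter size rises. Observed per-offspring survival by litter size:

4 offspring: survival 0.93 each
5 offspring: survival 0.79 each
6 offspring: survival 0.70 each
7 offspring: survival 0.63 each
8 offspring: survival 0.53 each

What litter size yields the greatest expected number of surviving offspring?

Expected surviving offspring = c × s(c):
  c=4: 4 × 0.93 = 3.720
  c=5: 5 × 0.79 = 3.950
  c=6: 6 × 0.70 = 4.200
  c=7: 7 × 0.63 = 4.410
  c=8: 8 × 0.53 = 4.240
Maximum at c = 7 (4.410 surviving offspring).

7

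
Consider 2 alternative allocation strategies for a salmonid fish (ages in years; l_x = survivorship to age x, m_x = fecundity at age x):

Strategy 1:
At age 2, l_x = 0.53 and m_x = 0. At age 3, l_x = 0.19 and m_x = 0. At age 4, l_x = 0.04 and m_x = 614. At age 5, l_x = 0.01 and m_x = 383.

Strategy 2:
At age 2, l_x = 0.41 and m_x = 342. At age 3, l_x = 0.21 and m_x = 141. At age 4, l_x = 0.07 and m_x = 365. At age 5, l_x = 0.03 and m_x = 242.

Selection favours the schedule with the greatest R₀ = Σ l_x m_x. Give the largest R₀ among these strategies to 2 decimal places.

202.64

Strategy 1: R₀ = 0.53×0 + 0.19×0 + 0.04×614 + 0.01×383 = 28.3900
Strategy 2: R₀ = 0.41×342 + 0.21×141 + 0.07×365 + 0.03×242 = 202.6400
Highest R₀: strategy 2 with 202.6400.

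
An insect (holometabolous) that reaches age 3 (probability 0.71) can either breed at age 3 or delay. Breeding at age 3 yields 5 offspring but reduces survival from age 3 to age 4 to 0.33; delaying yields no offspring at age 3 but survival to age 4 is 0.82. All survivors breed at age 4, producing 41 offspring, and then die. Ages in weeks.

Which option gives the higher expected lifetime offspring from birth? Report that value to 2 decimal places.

23.87

breed at age 3: R₀ = 0.71 × (5 + 0.33 × 41) = 0.71 × 18.5300 = 13.1563
delay to age 4: R₀ = 0.71 × (0.82 × 41) = 0.71 × 33.6200 = 23.8702
Higher: delay to age 4 (23.8702).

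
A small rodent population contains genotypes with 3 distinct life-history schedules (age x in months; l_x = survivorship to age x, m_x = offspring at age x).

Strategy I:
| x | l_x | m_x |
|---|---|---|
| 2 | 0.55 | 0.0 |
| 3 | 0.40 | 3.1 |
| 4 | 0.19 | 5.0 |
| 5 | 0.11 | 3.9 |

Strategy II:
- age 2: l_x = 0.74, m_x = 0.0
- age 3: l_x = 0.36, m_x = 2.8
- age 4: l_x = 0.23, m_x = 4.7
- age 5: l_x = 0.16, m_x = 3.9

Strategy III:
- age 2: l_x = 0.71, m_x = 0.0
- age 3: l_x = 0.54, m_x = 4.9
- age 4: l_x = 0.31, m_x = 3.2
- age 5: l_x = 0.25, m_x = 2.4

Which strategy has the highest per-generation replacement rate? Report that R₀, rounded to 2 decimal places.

Strategy I: R₀ = 0.55×0.0 + 0.40×3.1 + 0.19×5.0 + 0.11×3.9 = 2.6190
Strategy II: R₀ = 0.74×0.0 + 0.36×2.8 + 0.23×4.7 + 0.16×3.9 = 2.7130
Strategy III: R₀ = 0.71×0.0 + 0.54×4.9 + 0.31×3.2 + 0.25×2.4 = 4.2380
Highest R₀: strategy III with 4.2380.

4.24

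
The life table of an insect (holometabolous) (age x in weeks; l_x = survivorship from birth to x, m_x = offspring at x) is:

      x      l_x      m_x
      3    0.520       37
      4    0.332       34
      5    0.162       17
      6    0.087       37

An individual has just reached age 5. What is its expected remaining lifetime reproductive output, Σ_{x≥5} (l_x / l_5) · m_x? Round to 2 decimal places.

l_5 = 0.162. Conditional survival from age 5 to x is l_x / l_5.
  x=5: (0.162/0.162) × 17 = 17.0000
  x=6: (0.087/0.162) × 37 = 19.8704
Sum = 17.0000 + 19.8704 = 36.8704

36.87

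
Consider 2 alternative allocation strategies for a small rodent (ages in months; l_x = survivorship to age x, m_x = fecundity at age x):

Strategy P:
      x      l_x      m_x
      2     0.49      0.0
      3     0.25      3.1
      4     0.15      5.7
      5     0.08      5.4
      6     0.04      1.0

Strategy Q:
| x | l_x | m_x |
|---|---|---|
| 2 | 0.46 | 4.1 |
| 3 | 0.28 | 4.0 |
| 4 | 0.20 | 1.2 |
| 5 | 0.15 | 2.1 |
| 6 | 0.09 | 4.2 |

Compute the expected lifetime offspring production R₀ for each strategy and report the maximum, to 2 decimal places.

3.94

Strategy P: R₀ = 0.49×0.0 + 0.25×3.1 + 0.15×5.7 + 0.08×5.4 + 0.04×1.0 = 2.1020
Strategy Q: R₀ = 0.46×4.1 + 0.28×4.0 + 0.20×1.2 + 0.15×2.1 + 0.09×4.2 = 3.9390
Highest R₀: strategy Q with 3.9390.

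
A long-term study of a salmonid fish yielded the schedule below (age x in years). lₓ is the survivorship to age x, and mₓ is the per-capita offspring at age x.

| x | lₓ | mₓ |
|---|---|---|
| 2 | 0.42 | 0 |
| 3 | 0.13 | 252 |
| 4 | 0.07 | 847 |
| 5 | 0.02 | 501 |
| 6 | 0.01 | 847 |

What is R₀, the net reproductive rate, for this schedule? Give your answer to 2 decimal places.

R₀ = Σ lₓ mₓ:
  age 2: 0.42 × 0 = 0.0000
  age 3: 0.13 × 252 = 32.7600
  age 4: 0.07 × 847 = 59.2900
  age 5: 0.02 × 501 = 10.0200
  age 6: 0.01 × 847 = 8.4700
R₀ = 0.0000 + 32.7600 + 59.2900 + 10.0200 + 8.4700 = 110.5400

110.54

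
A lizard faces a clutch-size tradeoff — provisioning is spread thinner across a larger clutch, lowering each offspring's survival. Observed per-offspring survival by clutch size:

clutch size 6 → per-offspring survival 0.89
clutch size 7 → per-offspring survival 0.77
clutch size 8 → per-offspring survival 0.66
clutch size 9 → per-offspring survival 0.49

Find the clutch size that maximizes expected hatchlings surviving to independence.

7

Expected hatchlings surviving to independence = c × s(c):
  c=6: 6 × 0.89 = 5.340
  c=7: 7 × 0.77 = 5.390
  c=8: 8 × 0.66 = 5.280
  c=9: 9 × 0.49 = 4.410
Maximum at c = 7 (5.390 hatchlings surviving to independence).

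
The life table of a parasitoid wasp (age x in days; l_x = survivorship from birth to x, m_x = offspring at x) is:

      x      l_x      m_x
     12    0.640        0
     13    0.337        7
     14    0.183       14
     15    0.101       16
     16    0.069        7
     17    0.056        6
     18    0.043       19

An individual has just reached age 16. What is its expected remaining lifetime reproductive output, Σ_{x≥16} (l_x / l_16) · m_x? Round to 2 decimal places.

23.71

l_16 = 0.069. Conditional survival from age 16 to x is l_x / l_16.
  x=16: (0.069/0.069) × 7 = 7.0000
  x=17: (0.056/0.069) × 6 = 4.8696
  x=18: (0.043/0.069) × 19 = 11.8406
Sum = 7.0000 + 4.8696 + 11.8406 = 23.7101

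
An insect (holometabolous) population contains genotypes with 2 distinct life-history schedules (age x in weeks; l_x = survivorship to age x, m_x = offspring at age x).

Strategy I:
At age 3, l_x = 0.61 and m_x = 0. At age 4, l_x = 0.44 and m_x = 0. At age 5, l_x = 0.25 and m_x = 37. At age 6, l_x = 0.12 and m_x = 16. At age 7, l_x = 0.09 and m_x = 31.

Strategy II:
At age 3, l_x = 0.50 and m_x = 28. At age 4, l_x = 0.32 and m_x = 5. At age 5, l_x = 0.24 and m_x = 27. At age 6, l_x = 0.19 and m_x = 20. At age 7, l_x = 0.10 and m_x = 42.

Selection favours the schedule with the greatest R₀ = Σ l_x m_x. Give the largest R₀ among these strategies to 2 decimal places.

Strategy I: R₀ = 0.61×0 + 0.44×0 + 0.25×37 + 0.12×16 + 0.09×31 = 13.9600
Strategy II: R₀ = 0.50×28 + 0.32×5 + 0.24×27 + 0.19×20 + 0.10×42 = 30.0800
Highest R₀: strategy II with 30.0800.

30.08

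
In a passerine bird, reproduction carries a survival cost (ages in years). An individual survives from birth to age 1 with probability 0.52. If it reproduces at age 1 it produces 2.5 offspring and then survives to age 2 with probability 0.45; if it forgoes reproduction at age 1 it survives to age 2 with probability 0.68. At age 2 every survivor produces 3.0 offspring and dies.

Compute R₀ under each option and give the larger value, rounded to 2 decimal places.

2.00

breed at age 1: R₀ = 0.52 × (2.5 + 0.45 × 3.0) = 0.52 × 3.8500 = 2.0020
delay to age 2: R₀ = 0.52 × (0.68 × 3.0) = 0.52 × 2.0400 = 1.0608
Higher: breed at age 1 (2.0020).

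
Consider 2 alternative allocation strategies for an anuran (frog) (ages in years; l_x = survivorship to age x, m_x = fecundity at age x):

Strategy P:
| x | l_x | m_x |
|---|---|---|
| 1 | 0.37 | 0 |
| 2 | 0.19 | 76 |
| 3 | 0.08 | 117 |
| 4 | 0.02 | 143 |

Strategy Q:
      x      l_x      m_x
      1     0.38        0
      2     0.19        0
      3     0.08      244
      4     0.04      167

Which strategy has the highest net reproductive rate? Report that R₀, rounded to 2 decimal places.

26.66

Strategy P: R₀ = 0.37×0 + 0.19×76 + 0.08×117 + 0.02×143 = 26.6600
Strategy Q: R₀ = 0.38×0 + 0.19×0 + 0.08×244 + 0.04×167 = 26.2000
Highest R₀: strategy P with 26.6600.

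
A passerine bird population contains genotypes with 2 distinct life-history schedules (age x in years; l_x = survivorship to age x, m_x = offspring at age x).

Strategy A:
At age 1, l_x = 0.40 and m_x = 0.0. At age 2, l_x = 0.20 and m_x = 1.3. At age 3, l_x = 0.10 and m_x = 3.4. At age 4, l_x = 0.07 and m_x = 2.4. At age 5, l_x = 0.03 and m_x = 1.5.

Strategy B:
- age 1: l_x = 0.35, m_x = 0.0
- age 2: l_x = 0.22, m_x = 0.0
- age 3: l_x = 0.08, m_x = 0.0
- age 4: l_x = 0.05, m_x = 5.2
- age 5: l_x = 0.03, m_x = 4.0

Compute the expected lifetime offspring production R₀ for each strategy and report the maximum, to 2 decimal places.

Strategy A: R₀ = 0.40×0.0 + 0.20×1.3 + 0.10×3.4 + 0.07×2.4 + 0.03×1.5 = 0.8130
Strategy B: R₀ = 0.35×0.0 + 0.22×0.0 + 0.08×0.0 + 0.05×5.2 + 0.03×4.0 = 0.3800
Highest R₀: strategy A with 0.8130.

0.81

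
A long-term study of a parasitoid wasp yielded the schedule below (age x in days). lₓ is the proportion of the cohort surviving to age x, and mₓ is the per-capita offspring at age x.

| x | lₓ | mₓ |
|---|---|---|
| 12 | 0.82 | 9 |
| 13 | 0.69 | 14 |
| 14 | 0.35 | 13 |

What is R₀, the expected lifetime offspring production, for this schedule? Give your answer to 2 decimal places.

21.59

R₀ = Σ lₓ mₓ:
  age 12: 0.82 × 9 = 7.3800
  age 13: 0.69 × 14 = 9.6600
  age 14: 0.35 × 13 = 4.5500
R₀ = 7.3800 + 9.6600 + 4.5500 = 21.5900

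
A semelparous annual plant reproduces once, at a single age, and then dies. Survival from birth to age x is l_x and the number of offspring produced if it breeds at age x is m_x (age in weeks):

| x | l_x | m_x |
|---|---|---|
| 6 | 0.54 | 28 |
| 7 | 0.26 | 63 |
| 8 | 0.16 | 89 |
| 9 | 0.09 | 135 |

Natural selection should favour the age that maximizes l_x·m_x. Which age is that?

7

Expected offspring if breeding at age x = l_x × m_x:
  age 6: 0.54 × 28 = 15.120
  age 7: 0.26 × 63 = 16.380
  age 8: 0.16 × 89 = 14.240
  age 9: 0.09 × 135 = 12.150
Maximum at age 7 (16.380).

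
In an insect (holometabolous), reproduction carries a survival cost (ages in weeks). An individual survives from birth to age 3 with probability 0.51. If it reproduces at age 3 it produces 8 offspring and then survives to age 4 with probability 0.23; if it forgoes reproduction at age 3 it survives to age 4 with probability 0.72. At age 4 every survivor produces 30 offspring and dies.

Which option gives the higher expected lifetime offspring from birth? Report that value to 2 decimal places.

breed at age 3: R₀ = 0.51 × (8 + 0.23 × 30) = 0.51 × 14.9000 = 7.5990
delay to age 4: R₀ = 0.51 × (0.72 × 30) = 0.51 × 21.6000 = 11.0160
Higher: delay to age 4 (11.0160).

11.02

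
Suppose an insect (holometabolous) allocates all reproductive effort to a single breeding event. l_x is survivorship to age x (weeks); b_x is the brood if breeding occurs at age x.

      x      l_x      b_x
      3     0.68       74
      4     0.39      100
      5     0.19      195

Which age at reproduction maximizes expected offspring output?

3

Expected offspring if breeding at age x = l_x × b_x:
  age 3: 0.68 × 74 = 50.320
  age 4: 0.39 × 100 = 39.000
  age 5: 0.19 × 195 = 37.050
Maximum at age 3 (50.320).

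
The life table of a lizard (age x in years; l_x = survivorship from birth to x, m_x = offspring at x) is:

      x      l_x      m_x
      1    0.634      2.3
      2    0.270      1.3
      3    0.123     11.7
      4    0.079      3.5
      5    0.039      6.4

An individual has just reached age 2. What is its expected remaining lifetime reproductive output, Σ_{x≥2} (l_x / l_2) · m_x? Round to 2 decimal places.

l_2 = 0.270. Conditional survival from age 2 to x is l_x / l_2.
  x=2: (0.270/0.270) × 1.3 = 1.3000
  x=3: (0.123/0.270) × 11.7 = 5.3300
  x=4: (0.079/0.270) × 3.5 = 1.0241
  x=5: (0.039/0.270) × 6.4 = 0.9244
Sum = 1.3000 + 5.3300 + 1.0241 + 0.9244 = 8.5785

8.58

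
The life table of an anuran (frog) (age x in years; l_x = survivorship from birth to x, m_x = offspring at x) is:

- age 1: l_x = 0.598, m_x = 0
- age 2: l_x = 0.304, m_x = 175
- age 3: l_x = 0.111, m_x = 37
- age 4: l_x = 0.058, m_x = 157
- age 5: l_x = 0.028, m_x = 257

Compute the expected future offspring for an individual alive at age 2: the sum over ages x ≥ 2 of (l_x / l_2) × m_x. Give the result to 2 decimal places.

l_2 = 0.304. Conditional survival from age 2 to x is l_x / l_2.
  x=2: (0.304/0.304) × 175 = 175.0000
  x=3: (0.111/0.304) × 37 = 13.5099
  x=4: (0.058/0.304) × 157 = 29.9539
  x=5: (0.028/0.304) × 257 = 23.6711
Sum = 175.0000 + 13.5099 + 29.9539 + 23.6711 = 242.1349

242.13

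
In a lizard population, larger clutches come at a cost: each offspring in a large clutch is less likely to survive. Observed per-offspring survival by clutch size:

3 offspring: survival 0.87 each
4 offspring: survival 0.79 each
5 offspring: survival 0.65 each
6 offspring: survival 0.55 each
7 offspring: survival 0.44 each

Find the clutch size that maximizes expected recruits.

6

Expected recruits = c × s(c):
  c=3: 3 × 0.87 = 2.610
  c=4: 4 × 0.79 = 3.160
  c=5: 5 × 0.65 = 3.250
  c=6: 6 × 0.55 = 3.300
  c=7: 7 × 0.44 = 3.080
Maximum at c = 6 (3.300 recruits).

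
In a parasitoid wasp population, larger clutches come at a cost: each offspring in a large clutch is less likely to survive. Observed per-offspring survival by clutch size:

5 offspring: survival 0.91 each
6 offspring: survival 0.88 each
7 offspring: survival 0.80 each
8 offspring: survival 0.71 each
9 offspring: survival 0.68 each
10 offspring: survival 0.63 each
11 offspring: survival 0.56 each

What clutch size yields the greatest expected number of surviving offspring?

Expected surviving offspring = c × s(c):
  c=5: 5 × 0.91 = 4.550
  c=6: 6 × 0.88 = 5.280
  c=7: 7 × 0.80 = 5.600
  c=8: 8 × 0.71 = 5.680
  c=9: 9 × 0.68 = 6.120
  c=10: 10 × 0.63 = 6.300
  c=11: 11 × 0.56 = 6.160
Maximum at c = 10 (6.300 surviving offspring).

10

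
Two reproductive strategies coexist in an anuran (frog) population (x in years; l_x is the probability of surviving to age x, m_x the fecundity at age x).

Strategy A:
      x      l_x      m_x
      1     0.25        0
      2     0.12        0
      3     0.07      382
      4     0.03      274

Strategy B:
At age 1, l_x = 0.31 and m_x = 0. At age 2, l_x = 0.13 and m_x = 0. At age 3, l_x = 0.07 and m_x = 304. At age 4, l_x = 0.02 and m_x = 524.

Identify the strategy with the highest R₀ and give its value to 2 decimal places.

Strategy A: R₀ = 0.25×0 + 0.12×0 + 0.07×382 + 0.03×274 = 34.9600
Strategy B: R₀ = 0.31×0 + 0.13×0 + 0.07×304 + 0.02×524 = 31.7600
Highest R₀: strategy A with 34.9600.

34.96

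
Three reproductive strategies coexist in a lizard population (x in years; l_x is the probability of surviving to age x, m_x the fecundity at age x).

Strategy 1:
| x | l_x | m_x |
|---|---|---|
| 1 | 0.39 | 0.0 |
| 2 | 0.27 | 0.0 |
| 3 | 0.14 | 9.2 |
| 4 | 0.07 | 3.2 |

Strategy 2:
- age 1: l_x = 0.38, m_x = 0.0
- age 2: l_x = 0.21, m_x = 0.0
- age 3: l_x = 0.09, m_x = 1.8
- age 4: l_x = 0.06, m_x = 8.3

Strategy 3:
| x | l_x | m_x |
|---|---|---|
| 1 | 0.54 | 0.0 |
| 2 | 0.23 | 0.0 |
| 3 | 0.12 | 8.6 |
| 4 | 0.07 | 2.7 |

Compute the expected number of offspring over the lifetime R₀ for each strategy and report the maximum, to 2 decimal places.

Strategy 1: R₀ = 0.39×0.0 + 0.27×0.0 + 0.14×9.2 + 0.07×3.2 = 1.5120
Strategy 2: R₀ = 0.38×0.0 + 0.21×0.0 + 0.09×1.8 + 0.06×8.3 = 0.6600
Strategy 3: R₀ = 0.54×0.0 + 0.23×0.0 + 0.12×8.6 + 0.07×2.7 = 1.2210
Highest R₀: strategy 1 with 1.5120.

1.51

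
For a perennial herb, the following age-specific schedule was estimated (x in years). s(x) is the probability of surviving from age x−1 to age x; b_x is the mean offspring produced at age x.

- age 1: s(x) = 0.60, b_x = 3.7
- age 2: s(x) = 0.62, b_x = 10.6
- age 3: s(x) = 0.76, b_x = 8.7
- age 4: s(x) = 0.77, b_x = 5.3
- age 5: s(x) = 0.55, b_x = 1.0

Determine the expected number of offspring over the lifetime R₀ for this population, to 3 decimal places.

Survivorship from birth: l_x = s_1·s_2·…·s_x.
  l_1 = 0.60000
  l_2 = 0.37200
  l_3 = 0.28272
  l_4 = 0.21769
  l_5 = 0.11973
R₀ = Σ l_x b_x:
  age 1: 0.60000 × 3.7 = 2.2200
  age 2: 0.37200 × 10.6 = 3.9432
  age 3: 0.28272 × 8.7 = 2.4597
  age 4: 0.21769 × 5.3 = 1.1538
  age 5: 0.11973 × 1.0 = 0.1197
R₀ = 2.2200 + 3.9432 + 2.4597 + 1.1538 + 0.1197 = 9.8964

9.896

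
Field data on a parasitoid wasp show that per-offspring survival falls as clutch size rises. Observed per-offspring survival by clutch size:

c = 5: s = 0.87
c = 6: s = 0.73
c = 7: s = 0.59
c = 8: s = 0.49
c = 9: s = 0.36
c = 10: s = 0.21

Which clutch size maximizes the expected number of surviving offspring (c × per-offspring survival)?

6

Expected surviving offspring = c × s(c):
  c=5: 5 × 0.87 = 4.350
  c=6: 6 × 0.73 = 4.380
  c=7: 7 × 0.59 = 4.130
  c=8: 8 × 0.49 = 3.920
  c=9: 9 × 0.36 = 3.240
  c=10: 10 × 0.21 = 2.100
Maximum at c = 6 (4.380 surviving offspring).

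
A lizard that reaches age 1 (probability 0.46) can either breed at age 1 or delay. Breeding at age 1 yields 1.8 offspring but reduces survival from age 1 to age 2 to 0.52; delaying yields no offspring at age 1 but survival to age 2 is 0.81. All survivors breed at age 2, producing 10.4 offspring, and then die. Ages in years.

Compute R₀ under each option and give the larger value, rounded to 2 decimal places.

3.88

breed at age 1: R₀ = 0.46 × (1.8 + 0.52 × 10.4) = 0.46 × 7.2080 = 3.3157
delay to age 2: R₀ = 0.46 × (0.81 × 10.4) = 0.46 × 8.4240 = 3.8750
Higher: delay to age 2 (3.8750).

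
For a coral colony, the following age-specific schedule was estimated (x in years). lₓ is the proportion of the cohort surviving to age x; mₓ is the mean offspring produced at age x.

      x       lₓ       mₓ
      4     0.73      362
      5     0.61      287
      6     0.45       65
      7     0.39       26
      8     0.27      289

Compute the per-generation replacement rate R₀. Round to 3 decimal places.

556.750

R₀ = Σ lₓ mₓ:
  age 4: 0.73 × 362 = 264.2600
  age 5: 0.61 × 287 = 175.0700
  age 6: 0.45 × 65 = 29.2500
  age 7: 0.39 × 26 = 10.1400
  age 8: 0.27 × 289 = 78.0300
R₀ = 264.2600 + 175.0700 + 29.2500 + 10.1400 + 78.0300 = 556.7500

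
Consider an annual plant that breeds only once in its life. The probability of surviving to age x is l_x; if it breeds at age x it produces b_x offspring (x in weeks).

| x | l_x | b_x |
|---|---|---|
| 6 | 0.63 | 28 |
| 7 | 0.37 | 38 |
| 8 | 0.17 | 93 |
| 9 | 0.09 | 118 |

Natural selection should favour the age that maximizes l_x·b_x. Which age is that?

6

Expected offspring if breeding at age x = l_x × b_x:
  age 6: 0.63 × 28 = 17.640
  age 7: 0.37 × 38 = 14.060
  age 8: 0.17 × 93 = 15.810
  age 9: 0.09 × 118 = 10.620
Maximum at age 6 (17.640).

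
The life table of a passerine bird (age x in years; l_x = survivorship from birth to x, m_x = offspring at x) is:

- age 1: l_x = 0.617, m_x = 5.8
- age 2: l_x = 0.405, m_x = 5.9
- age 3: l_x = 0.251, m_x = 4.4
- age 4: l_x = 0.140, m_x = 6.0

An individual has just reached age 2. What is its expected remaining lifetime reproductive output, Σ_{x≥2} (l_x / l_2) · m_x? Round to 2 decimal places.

10.70

l_2 = 0.405. Conditional survival from age 2 to x is l_x / l_2.
  x=2: (0.405/0.405) × 5.9 = 5.9000
  x=3: (0.251/0.405) × 4.4 = 2.7269
  x=4: (0.140/0.405) × 6.0 = 2.0741
Sum = 5.9000 + 2.7269 + 2.0741 = 10.7010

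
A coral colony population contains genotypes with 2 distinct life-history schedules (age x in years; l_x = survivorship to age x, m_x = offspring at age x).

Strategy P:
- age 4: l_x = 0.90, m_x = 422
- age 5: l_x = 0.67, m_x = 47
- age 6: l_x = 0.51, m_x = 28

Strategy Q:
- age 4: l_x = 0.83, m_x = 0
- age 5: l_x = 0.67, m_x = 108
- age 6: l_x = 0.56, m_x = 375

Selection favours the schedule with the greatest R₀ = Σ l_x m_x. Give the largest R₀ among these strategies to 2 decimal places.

425.57

Strategy P: R₀ = 0.90×422 + 0.67×47 + 0.51×28 = 425.5700
Strategy Q: R₀ = 0.83×0 + 0.67×108 + 0.56×375 = 282.3600
Highest R₀: strategy P with 425.5700.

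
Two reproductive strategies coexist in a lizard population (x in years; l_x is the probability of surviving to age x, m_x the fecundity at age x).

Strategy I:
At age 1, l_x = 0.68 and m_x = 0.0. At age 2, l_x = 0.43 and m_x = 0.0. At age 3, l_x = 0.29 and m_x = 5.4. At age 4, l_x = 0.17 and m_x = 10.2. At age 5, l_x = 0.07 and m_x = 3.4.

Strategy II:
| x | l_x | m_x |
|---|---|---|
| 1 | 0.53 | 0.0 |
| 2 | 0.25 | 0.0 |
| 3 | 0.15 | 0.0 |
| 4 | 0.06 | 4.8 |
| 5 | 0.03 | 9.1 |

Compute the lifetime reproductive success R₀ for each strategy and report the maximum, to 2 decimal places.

3.54

Strategy I: R₀ = 0.68×0.0 + 0.43×0.0 + 0.29×5.4 + 0.17×10.2 + 0.07×3.4 = 3.5380
Strategy II: R₀ = 0.53×0.0 + 0.25×0.0 + 0.15×0.0 + 0.06×4.8 + 0.03×9.1 = 0.5610
Highest R₀: strategy I with 3.5380.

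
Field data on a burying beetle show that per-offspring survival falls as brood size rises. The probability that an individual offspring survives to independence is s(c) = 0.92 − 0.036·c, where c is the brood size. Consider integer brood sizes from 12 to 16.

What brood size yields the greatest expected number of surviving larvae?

Expected surviving larvae = c × s(c):
  c=12: 12 × 0.488 = 5.856
  c=13: 13 × 0.452 = 5.876
  c=14: 14 × 0.416 = 5.824
  c=15: 15 × 0.380 = 5.700
  c=16: 16 × 0.344 = 5.504
Maximum at c = 13 (5.876 surviving larvae).

13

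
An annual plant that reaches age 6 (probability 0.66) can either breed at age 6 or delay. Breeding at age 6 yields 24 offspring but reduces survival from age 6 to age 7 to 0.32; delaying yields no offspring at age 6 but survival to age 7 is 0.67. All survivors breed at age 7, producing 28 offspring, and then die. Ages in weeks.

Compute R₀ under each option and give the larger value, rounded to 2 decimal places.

breed at age 6: R₀ = 0.66 × (24 + 0.32 × 28) = 0.66 × 32.9600 = 21.7536
delay to age 7: R₀ = 0.66 × (0.67 × 28) = 0.66 × 18.7600 = 12.3816
Higher: breed at age 6 (21.7536).

21.75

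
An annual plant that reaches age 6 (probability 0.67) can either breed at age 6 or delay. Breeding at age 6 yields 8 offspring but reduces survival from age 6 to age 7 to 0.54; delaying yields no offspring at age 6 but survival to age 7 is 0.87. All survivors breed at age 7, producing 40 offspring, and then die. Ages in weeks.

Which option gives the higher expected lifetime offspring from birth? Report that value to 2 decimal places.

breed at age 6: R₀ = 0.67 × (8 + 0.54 × 40) = 0.67 × 29.6000 = 19.8320
delay to age 7: R₀ = 0.67 × (0.87 × 40) = 0.67 × 34.8000 = 23.3160
Higher: delay to age 7 (23.3160).

23.32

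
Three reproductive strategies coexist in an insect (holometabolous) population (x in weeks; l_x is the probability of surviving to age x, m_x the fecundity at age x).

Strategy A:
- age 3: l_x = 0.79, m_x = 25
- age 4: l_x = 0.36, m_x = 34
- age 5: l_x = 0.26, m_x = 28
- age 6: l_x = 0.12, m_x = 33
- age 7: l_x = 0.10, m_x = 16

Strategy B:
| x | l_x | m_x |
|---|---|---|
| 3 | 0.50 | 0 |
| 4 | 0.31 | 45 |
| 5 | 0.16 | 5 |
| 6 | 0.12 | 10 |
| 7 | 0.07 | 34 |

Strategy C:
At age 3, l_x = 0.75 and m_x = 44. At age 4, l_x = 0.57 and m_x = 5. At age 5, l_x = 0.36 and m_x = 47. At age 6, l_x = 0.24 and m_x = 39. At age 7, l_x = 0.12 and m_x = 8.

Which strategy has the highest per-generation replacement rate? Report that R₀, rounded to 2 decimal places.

63.09

Strategy A: R₀ = 0.79×25 + 0.36×34 + 0.26×28 + 0.12×33 + 0.10×16 = 44.8300
Strategy B: R₀ = 0.50×0 + 0.31×45 + 0.16×5 + 0.12×10 + 0.07×34 = 18.3300
Strategy C: R₀ = 0.75×44 + 0.57×5 + 0.36×47 + 0.24×39 + 0.12×8 = 63.0900
Highest R₀: strategy C with 63.0900.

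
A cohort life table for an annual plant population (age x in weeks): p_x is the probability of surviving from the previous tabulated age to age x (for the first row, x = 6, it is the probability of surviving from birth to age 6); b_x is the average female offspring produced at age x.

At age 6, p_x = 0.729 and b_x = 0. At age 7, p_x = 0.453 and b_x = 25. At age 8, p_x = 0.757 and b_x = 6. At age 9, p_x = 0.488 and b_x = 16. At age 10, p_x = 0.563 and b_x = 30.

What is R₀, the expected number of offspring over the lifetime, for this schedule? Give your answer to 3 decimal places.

Survivorship from birth: l_x = p_6·p_7·…·p_x.
  l_6 = 0.72900
  l_7 = 0.33024
  l_8 = 0.24999
  l_9 = 0.12199
  l_10 = 0.06868
R₀ = Σ l_x b_x:
  age 6: 0.72900 × 0 = 0.0000
  age 7: 0.33024 × 25 = 8.2560
  age 8: 0.24999 × 6 = 1.4999
  age 9: 0.12199 × 16 = 1.9518
  age 10: 0.06868 × 30 = 2.0604
R₀ = 0.0000 + 8.2560 + 1.4999 + 1.9518 + 2.0604 = 13.7682

13.768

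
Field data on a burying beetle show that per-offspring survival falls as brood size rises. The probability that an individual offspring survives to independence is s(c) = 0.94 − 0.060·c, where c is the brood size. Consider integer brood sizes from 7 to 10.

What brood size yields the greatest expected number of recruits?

Expected recruits = c × s(c):
  c=7: 7 × 0.520 = 3.640
  c=8: 8 × 0.460 = 3.680
  c=9: 9 × 0.400 = 3.600
  c=10: 10 × 0.340 = 3.400
Maximum at c = 8 (3.680 recruits).

8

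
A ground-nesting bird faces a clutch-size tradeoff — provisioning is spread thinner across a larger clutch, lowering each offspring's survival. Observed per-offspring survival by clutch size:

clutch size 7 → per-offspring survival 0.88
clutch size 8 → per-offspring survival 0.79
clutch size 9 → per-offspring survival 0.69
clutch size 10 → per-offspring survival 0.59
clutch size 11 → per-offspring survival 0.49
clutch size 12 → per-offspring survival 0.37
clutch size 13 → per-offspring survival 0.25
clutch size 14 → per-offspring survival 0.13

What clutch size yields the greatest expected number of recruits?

Expected recruits = c × s(c):
  c=7: 7 × 0.88 = 6.160
  c=8: 8 × 0.79 = 6.320
  c=9: 9 × 0.69 = 6.210
  c=10: 10 × 0.59 = 5.900
  c=11: 11 × 0.49 = 5.390
  c=12: 12 × 0.37 = 4.440
  c=13: 13 × 0.25 = 3.250
  c=14: 14 × 0.13 = 1.820
Maximum at c = 8 (6.320 recruits).

8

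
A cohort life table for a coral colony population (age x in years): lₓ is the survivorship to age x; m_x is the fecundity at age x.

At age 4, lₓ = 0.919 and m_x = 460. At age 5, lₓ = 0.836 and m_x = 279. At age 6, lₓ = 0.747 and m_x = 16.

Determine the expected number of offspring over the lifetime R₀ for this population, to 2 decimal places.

R₀ = Σ lₓ m_x:
  age 4: 0.919 × 460 = 422.7400
  age 5: 0.836 × 279 = 233.2440
  age 6: 0.747 × 16 = 11.9520
R₀ = 422.7400 + 233.2440 + 11.9520 = 667.9360

667.94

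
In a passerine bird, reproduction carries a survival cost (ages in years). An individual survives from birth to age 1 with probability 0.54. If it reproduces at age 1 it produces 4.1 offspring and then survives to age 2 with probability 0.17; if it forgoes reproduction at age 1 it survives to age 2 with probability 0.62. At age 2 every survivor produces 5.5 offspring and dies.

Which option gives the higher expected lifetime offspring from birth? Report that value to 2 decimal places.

breed at age 1: R₀ = 0.54 × (4.1 + 0.17 × 5.5) = 0.54 × 5.0350 = 2.7189
delay to age 2: R₀ = 0.54 × (0.62 × 5.5) = 0.54 × 3.4100 = 1.8414
Higher: breed at age 1 (2.7189).

2.72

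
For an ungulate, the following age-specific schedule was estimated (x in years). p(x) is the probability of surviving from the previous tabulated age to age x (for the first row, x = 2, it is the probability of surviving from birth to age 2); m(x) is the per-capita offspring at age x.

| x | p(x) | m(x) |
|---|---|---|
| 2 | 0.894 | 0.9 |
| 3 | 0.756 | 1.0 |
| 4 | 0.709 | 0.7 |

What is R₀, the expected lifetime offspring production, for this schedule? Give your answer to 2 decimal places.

Survivorship from birth: l_x = p_2·p_3·…·p_x.
  l_2 = 0.89400
  l_3 = 0.67586
  l_4 = 0.47919
R₀ = Σ l_x m(x):
  age 2: 0.89400 × 0.9 = 0.8046
  age 3: 0.67586 × 1.0 = 0.6759
  age 4: 0.47919 × 0.7 = 0.3354
R₀ = 0.8046 + 0.6759 + 0.3354 = 1.8159

1.82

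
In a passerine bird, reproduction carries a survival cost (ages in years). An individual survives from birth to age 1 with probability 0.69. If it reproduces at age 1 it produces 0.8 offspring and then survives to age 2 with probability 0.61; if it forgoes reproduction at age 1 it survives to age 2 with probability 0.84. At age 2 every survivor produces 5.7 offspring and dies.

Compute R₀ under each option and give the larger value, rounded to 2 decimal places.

3.30

breed at age 1: R₀ = 0.69 × (0.8 + 0.61 × 5.7) = 0.69 × 4.2770 = 2.9511
delay to age 2: R₀ = 0.69 × (0.84 × 5.7) = 0.69 × 4.7880 = 3.3037
Higher: delay to age 2 (3.3037).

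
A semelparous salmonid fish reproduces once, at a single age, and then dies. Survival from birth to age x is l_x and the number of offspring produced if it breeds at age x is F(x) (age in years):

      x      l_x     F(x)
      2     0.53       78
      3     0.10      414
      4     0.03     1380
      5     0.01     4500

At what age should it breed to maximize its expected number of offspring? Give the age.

Expected offspring if breeding at age x = l_x × F(x):
  age 2: 0.53 × 78 = 41.340
  age 3: 0.10 × 414 = 41.400
  age 4: 0.03 × 1380 = 41.400
  age 5: 0.01 × 4500 = 45.000
Maximum at age 5 (45.000).

5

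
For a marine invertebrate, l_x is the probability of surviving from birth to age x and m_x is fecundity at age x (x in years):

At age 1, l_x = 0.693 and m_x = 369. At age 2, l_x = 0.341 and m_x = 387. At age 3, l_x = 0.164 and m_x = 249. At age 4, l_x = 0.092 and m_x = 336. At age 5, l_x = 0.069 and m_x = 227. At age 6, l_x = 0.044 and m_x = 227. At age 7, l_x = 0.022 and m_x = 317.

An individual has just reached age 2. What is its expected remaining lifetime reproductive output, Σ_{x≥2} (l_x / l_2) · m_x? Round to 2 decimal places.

l_2 = 0.341. Conditional survival from age 2 to x is l_x / l_2.
  x=2: (0.341/0.341) × 387 = 387.0000
  x=3: (0.164/0.341) × 249 = 119.7537
  x=4: (0.092/0.341) × 336 = 90.6510
  x=5: (0.069/0.341) × 227 = 45.9326
  x=6: (0.044/0.341) × 227 = 29.2903
  x=7: (0.022/0.341) × 317 = 20.4516
Sum = 387.0000 + 119.7537 + 90.6510 + 45.9326 + 29.2903 + 20.4516 = 693.0792

693.08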